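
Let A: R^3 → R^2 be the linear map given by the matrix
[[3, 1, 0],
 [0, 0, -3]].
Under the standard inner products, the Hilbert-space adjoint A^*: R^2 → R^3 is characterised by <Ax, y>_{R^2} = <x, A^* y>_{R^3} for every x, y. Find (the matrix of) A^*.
A^* = A^T =
[[3, 0],
 [1, 0],
 [0, -3]]

For real matrices with standard dot products, the defining identity <Ax, y> = <x, A^* y> gives (Ax)^T y = x^T (A^*) y, i.e. x^T A^T y = x^T (A^*) y. Since this holds for all x, y, we must have A^* = A^T. Therefore
A^* =
[[3, 0],
 [1, 0],
 [0, -3]].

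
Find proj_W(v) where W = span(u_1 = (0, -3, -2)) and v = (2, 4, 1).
proj_W(v) = (0, 42/13, 28/13)

Set up U = [u_1 | ... | u_1] ∈ R^(3×1). The projector onto W = col(U) is P = U (U^T U)^(-1) U^T.
Compute U^T U =
  [13],
and U^T v = (-14).
Solve U^T U · c = U^T v for the coefficients: c = (-14/13). The projection is proj_W(v) = U c.
Check: (v - proj_W(v)) · u_1 = 0  (should be 0).
Result: proj_W(v) = (0, 42/13, 28/13).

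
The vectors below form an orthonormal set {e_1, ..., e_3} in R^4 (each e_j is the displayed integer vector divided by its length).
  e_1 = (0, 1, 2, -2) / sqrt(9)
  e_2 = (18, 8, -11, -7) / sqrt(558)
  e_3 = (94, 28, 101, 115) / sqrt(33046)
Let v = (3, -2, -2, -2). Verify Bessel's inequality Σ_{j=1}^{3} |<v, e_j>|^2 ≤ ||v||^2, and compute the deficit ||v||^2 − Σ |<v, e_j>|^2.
Σ |<v, e_j>|^2 = 6152/533; ||v||^2 = 21; deficit = 5041/533

Write each e_j = u_j / sqrt(<u_j, u_j>) where u_j is the displayed integer vector. Then <v, e_j> = <v, u_j> / sqrt(<u_j, u_j>), so |<v, e_j>|^2 = <v, u_j>^2 / <u_j, u_j>.
Coefficients: <v, e_1> = -2/sqrt(9), <v, e_2> = 74/sqrt(558), <v, e_3> = -206/sqrt(33046).
Square and sum: Σ |<v, e_j>|^2 = 6152/533.
Compute ||v||^2 = v·v = 21.
Deficit = 21 − 6152/533 = 5041/533 ≥ 0, confirming Bessel's inequality. (The deficit equals ||v − Σ <v,e_j> e_j||^2, the squared distance from v to span{e_j}.)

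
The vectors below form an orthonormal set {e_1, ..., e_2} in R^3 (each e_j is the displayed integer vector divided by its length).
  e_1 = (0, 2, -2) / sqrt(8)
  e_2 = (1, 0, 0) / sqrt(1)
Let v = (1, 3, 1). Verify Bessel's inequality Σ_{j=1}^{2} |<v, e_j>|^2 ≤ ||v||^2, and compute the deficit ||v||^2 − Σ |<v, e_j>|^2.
Σ |<v, e_j>|^2 = 3; ||v||^2 = 11; deficit = 8

Write each e_j = u_j / sqrt(<u_j, u_j>) where u_j is the displayed integer vector. Then <v, e_j> = <v, u_j> / sqrt(<u_j, u_j>), so |<v, e_j>|^2 = <v, u_j>^2 / <u_j, u_j>.
Coefficients: <v, e_1> = 4/sqrt(8), <v, e_2> = 1/sqrt(1).
Square and sum: Σ |<v, e_j>|^2 = 3.
Compute ||v||^2 = v·v = 11.
Deficit = 11 − 3 = 8 ≥ 0, confirming Bessel's inequality. (The deficit equals ||v − Σ <v,e_j> e_j||^2, the squared distance from v to span{e_j}.)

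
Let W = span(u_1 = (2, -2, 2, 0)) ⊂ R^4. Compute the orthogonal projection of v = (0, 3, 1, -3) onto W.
proj_W(v) = (-2/3, 2/3, -2/3, 0)

Set up U = [u_1 | ... | u_1] ∈ R^(4×1). The projector onto W = col(U) is P = U (U^T U)^(-1) U^T.
Compute U^T U =
  [12],
and U^T v = (-4).
Solve U^T U · c = U^T v for the coefficients: c = (-1/3). The projection is proj_W(v) = U c.
Check: (v - proj_W(v)) · u_1 = 0  (should be 0).
Result: proj_W(v) = (-2/3, 2/3, -2/3, 0).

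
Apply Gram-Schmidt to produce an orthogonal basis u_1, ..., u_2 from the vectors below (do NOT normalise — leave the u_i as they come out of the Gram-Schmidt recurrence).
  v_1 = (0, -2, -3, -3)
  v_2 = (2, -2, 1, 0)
Orthogonal basis:
  u_1 = (0, -2, -3, -3)
  u_2 = (2, -21/11, 25/22, 3/22)

Apply the Gram-Schmidt recurrence
  u_1 = v_1
  u_i = v_i − Σ_{j<i} ((v_i · u_j) / (u_j · u_j)) · u_j.

Step by step this gives:
  u_1 = (0, -2, -3, -3)
  u_2 = (2, -21/11, 25/22, 3/22)

Orthogonality check:
  u_2 · u_1 = 0 (should be 0)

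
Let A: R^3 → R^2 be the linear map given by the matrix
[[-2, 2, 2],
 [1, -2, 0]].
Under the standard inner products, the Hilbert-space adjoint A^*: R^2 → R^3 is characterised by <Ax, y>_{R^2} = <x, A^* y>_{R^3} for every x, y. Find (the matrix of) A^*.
A^* = A^T =
[[-2, 1],
 [2, -2],
 [2, 0]]

For real matrices with standard dot products, the defining identity <Ax, y> = <x, A^* y> gives (Ax)^T y = x^T (A^*) y, i.e. x^T A^T y = x^T (A^*) y. Since this holds for all x, y, we must have A^* = A^T. Therefore
A^* =
[[-2, 1],
 [2, -2],
 [2, 0]].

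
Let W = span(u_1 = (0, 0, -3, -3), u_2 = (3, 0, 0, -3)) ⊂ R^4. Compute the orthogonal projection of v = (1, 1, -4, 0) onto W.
proj_W(v) = (-2/3, 0, -7/3, -5/3)

Set up U = [u_1 | ... | u_2] ∈ R^(4×2). The projector onto W = col(U) is P = U (U^T U)^(-1) U^T.
Compute U^T U =
  [18, 9]
  [9, 18],
and U^T v = (12, 3).
Solve U^T U · c = U^T v for the coefficients: c = (7/9, -2/9). The projection is proj_W(v) = U c.
Check: (v - proj_W(v)) · u_1 = 0  (should be 0).
Check: (v - proj_W(v)) · u_2 = 0  (should be 0).
Result: proj_W(v) = (-2/3, 0, -7/3, -5/3).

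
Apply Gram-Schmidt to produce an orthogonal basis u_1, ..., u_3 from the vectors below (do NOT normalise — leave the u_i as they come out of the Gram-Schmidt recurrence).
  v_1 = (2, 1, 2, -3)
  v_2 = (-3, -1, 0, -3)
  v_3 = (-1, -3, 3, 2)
Orthogonal basis:
  u_1 = (2, 1, 2, -3)
  u_2 = (-29/9, -10/9, -2/9, -8/3)
  u_3 = (-59/169, -909/338, 602/169, 421/338)

Apply the Gram-Schmidt recurrence
  u_1 = v_1
  u_i = v_i − Σ_{j<i} ((v_i · u_j) / (u_j · u_j)) · u_j.

Step by step this gives:
  u_1 = (2, 1, 2, -3)
  u_2 = (-29/9, -10/9, -2/9, -8/3)
  u_3 = (-59/169, -909/338, 602/169, 421/338)

Orthogonality check:
  u_2 · u_1 = 0 (should be 0)
  u_3 · u_1 = 0 (should be 0)
  u_3 · u_2 = 0 (should be 0)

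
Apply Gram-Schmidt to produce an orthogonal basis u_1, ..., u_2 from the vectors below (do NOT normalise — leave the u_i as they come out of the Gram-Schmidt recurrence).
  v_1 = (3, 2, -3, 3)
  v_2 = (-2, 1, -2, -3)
Orthogonal basis:
  u_1 = (3, 2, -3, 3)
  u_2 = (-41/31, 45/31, -83/31, -72/31)

Apply the Gram-Schmidt recurrence
  u_1 = v_1
  u_i = v_i − Σ_{j<i} ((v_i · u_j) / (u_j · u_j)) · u_j.

Step by step this gives:
  u_1 = (3, 2, -3, 3)
  u_2 = (-41/31, 45/31, -83/31, -72/31)

Orthogonality check:
  u_2 · u_1 = 0 (should be 0)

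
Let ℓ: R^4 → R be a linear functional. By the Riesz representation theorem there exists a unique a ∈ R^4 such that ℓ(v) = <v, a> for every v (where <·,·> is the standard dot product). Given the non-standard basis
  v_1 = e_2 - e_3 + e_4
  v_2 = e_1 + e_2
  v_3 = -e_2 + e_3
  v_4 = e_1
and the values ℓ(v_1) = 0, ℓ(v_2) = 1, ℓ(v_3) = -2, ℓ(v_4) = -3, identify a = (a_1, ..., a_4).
a = (-3, 4, 2, -2)

Write a = (a_1, ..., a_4) in the standard basis. For each basis vector v_i, ℓ(v_i) = <v_i, a> is a linear equation in the a_j's. Collect the n equations into a matrix system V a = ℓ, where row i of V is v_i (expressed in the standard basis). Since V is invertible (lower-triangular with 1s on the diagonal, up to permutation), solve by back-substitution:
  V =
[[0, 1, -1, 1],
 [1, 1, 0, 0],
 [0, -1, 1, 0],
 [1, 0, 0, 0]]
  V a = (0, 1, -2, -3)
Solving gives a = (-3, 4, 2, -2).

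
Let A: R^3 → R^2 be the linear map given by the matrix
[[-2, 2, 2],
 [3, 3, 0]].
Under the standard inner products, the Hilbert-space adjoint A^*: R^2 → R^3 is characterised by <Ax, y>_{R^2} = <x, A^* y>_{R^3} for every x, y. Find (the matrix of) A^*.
A^* = A^T =
[[-2, 3],
 [2, 3],
 [2, 0]]

For real matrices with standard dot products, the defining identity <Ax, y> = <x, A^* y> gives (Ax)^T y = x^T (A^*) y, i.e. x^T A^T y = x^T (A^*) y. Since this holds for all x, y, we must have A^* = A^T. Therefore
A^* =
[[-2, 3],
 [2, 3],
 [2, 0]].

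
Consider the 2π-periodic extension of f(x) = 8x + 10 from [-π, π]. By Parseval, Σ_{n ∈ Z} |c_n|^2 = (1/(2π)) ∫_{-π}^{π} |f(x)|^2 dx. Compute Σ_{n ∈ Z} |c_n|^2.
Σ |c_n|^2 = 64π^2/3 + 100

Expand and integrate term by term over [-π, π]:
  ∫ (8x)^2 dx = 64·(2π^3/3); ∫ 2·8·(10)·x dx = 0 (odd integrand); ∫ 10^2 dx = 100·2π.
So (1/(2π)) ∫_{-π}^{π} (8x + 10)^2 dx = 64π^2/3 + 100 = 64π^2/3 + 100.
Parseval ⇒ Σ |c_n|^2 = 64π^2/3 + 100.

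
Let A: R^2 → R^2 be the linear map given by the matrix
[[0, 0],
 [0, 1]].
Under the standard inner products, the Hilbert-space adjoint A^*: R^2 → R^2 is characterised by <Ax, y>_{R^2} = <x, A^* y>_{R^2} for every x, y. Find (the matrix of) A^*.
A^* = A^T =
[[0, 0],
 [0, 1]]

For real matrices with standard dot products, the defining identity <Ax, y> = <x, A^* y> gives (Ax)^T y = x^T (A^*) y, i.e. x^T A^T y = x^T (A^*) y. Since this holds for all x, y, we must have A^* = A^T. Therefore
A^* =
[[0, 0],
 [0, 1]].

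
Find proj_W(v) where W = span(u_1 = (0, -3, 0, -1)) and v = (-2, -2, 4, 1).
proj_W(v) = (0, -3/2, 0, -1/2)

Set up U = [u_1 | ... | u_1] ∈ R^(4×1). The projector onto W = col(U) is P = U (U^T U)^(-1) U^T.
Compute U^T U =
  [10],
and U^T v = (5).
Solve U^T U · c = U^T v for the coefficients: c = (1/2). The projection is proj_W(v) = U c.
Check: (v - proj_W(v)) · u_1 = 0  (should be 0).
Result: proj_W(v) = (0, -3/2, 0, -1/2).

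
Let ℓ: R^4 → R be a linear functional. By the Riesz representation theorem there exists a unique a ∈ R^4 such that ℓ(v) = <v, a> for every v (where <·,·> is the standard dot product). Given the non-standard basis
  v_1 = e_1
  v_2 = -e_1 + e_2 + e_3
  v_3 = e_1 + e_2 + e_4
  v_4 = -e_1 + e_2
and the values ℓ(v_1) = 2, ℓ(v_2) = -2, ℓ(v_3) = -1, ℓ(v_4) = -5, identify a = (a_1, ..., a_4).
a = (2, -3, 3, 0)

Write a = (a_1, ..., a_4) in the standard basis. For each basis vector v_i, ℓ(v_i) = <v_i, a> is a linear equation in the a_j's. Collect the n equations into a matrix system V a = ℓ, where row i of V is v_i (expressed in the standard basis). Since V is invertible (lower-triangular with 1s on the diagonal, up to permutation), solve by back-substitution:
  V =
[[1, 0, 0, 0],
 [-1, 1, 1, 0],
 [1, 1, 0, 1],
 [-1, 1, 0, 0]]
  V a = (2, -2, -1, -5)
Solving gives a = (2, -3, 3, 0).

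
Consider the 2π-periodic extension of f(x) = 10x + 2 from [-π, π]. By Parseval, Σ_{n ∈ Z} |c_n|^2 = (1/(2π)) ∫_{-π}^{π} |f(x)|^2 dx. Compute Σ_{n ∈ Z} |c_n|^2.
Σ |c_n|^2 = 100π^2/3 + 4

Expand and integrate term by term over [-π, π]:
  ∫ (10x)^2 dx = 100·(2π^3/3); ∫ 2·10·(2)·x dx = 0 (odd integrand); ∫ 2^2 dx = 4·2π.
So (1/(2π)) ∫_{-π}^{π} (10x + 2)^2 dx = 100π^2/3 + 4 = 100π^2/3 + 4.
Parseval ⇒ Σ |c_n|^2 = 100π^2/3 + 4.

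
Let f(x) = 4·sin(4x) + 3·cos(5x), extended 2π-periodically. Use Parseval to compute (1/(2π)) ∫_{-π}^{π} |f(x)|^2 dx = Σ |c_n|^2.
Σ |c_n|^2 = 25/2

Expand |f|^2 and use orthogonality of {sin(nx), cos(mx)} on [-π, π]:
  ∫_{-π}^{π} sin(nx)^2 dx = π, ∫ cos(mx)^2 dx = π, and cross terms integrate to 0.
So ∫_{-π}^{π} f(x)^2 dx = 4^2 · π + 3^2 · π = (16 + 9)π.
Divide by 2π: (16 + 9)/2 = 25/2.
By Parseval, this equals Σ |c_n|^2.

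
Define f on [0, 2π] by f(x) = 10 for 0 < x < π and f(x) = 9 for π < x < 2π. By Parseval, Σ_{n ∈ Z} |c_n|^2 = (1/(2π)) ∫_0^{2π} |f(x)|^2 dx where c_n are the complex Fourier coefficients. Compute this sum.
Σ |c_n|^2 = 181/2

Parseval equates the L^2 energy of f (normalised by 1/(2π)) with the ℓ^2 sum of its Fourier coefficients: (1/(2π)) ∫_0^{2π} |f|^2 = Σ |c_n|^2.
Compute the left side: (1/(2π)) [∫_0^π 10^2 dx + ∫_π^{2π} 9^2 dx] = (1/(2π)) · (100π + 81π) = (100 + 81)/2 = 181/2.
So Σ_{n ∈ Z} |c_n|^2 = 181/2.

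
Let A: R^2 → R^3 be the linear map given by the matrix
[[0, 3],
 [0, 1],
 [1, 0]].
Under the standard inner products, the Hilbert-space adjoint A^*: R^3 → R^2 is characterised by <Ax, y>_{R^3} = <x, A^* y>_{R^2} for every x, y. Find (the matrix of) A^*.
A^* = A^T =
[[0, 0, 1],
 [3, 1, 0]]

For real matrices with standard dot products, the defining identity <Ax, y> = <x, A^* y> gives (Ax)^T y = x^T (A^*) y, i.e. x^T A^T y = x^T (A^*) y. Since this holds for all x, y, we must have A^* = A^T. Therefore
A^* =
[[0, 0, 1],
 [3, 1, 0]].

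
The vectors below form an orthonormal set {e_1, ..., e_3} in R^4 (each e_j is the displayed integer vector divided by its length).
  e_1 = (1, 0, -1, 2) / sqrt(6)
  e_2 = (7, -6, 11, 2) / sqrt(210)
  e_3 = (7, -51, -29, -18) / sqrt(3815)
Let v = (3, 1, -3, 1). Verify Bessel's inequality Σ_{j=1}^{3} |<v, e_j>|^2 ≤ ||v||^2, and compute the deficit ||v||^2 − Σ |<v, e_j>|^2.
Σ |<v, e_j>|^2 = 1339/109; ||v||^2 = 20; deficit = 841/109

Write each e_j = u_j / sqrt(<u_j, u_j>) where u_j is the displayed integer vector. Then <v, e_j> = <v, u_j> / sqrt(<u_j, u_j>), so |<v, e_j>|^2 = <v, u_j>^2 / <u_j, u_j>.
Coefficients: <v, e_1> = 8/sqrt(6), <v, e_2> = -16/sqrt(210), <v, e_3> = 39/sqrt(3815).
Square and sum: Σ |<v, e_j>|^2 = 1339/109.
Compute ||v||^2 = v·v = 20.
Deficit = 20 − 1339/109 = 841/109 ≥ 0, confirming Bessel's inequality. (The deficit equals ||v − Σ <v,e_j> e_j||^2, the squared distance from v to span{e_j}.)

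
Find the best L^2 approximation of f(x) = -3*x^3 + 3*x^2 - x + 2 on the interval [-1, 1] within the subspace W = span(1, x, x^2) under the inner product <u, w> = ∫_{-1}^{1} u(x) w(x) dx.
g(x) = 3*x^2 - 14*x/5 + 2

The best approximation g ∈ W is the orthogonal projection of f onto W. Writing g = a_0 + a_1 x + a_2 x^2, the coefficients solve the normal equations G · a = b where
  G_{ij} = <φ_i, φ_j> and b_i = <f, φ_i>, with φ_0 = 1, φ_1 = x, φ_2 = x^2.
G =
  [2, 0, 2/3]
  [0, 2/3, 0]
  [2/3, 0, 2/5],
b = (6, -28/15, 38/15).
Solving gives a_0 = 2, a_1 = -14/5, a_2 = 3, so
  g(x) = 3*x^2 - 14*x/5 + 2.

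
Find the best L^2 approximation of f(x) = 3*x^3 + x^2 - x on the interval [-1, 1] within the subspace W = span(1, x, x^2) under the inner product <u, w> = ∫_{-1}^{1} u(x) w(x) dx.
g(x) = x^2 + 4*x/5

The best approximation g ∈ W is the orthogonal projection of f onto W. Writing g = a_0 + a_1 x + a_2 x^2, the coefficients solve the normal equations G · a = b where
  G_{ij} = <φ_i, φ_j> and b_i = <f, φ_i>, with φ_0 = 1, φ_1 = x, φ_2 = x^2.
G =
  [2, 0, 2/3]
  [0, 2/3, 0]
  [2/3, 0, 2/5],
b = (2/3, 8/15, 2/5).
Solving gives a_0 = 0, a_1 = 4/5, a_2 = 1, so
  g(x) = x^2 + 4*x/5.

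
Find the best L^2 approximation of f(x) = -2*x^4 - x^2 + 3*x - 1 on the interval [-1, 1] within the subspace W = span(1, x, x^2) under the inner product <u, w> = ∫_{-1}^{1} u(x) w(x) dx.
g(x) = -19*x^2/7 + 3*x - 29/35

The best approximation g ∈ W is the orthogonal projection of f onto W. Writing g = a_0 + a_1 x + a_2 x^2, the coefficients solve the normal equations G · a = b where
  G_{ij} = <φ_i, φ_j> and b_i = <f, φ_i>, with φ_0 = 1, φ_1 = x, φ_2 = x^2.
G =
  [2, 0, 2/3]
  [0, 2/3, 0]
  [2/3, 0, 2/5],
b = (-52/15, 2, -172/105).
Solving gives a_0 = -29/35, a_1 = 3, a_2 = -19/7, so
  g(x) = -19*x^2/7 + 3*x - 29/35.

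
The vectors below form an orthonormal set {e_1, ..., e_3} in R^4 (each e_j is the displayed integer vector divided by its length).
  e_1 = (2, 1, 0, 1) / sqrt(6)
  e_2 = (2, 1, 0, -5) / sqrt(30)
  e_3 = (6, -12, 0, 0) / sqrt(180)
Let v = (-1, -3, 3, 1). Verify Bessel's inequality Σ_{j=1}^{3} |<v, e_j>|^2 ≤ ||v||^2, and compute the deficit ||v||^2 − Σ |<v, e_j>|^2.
Σ |<v, e_j>|^2 = 11; ||v||^2 = 20; deficit = 9

Write each e_j = u_j / sqrt(<u_j, u_j>) where u_j is the displayed integer vector. Then <v, e_j> = <v, u_j> / sqrt(<u_j, u_j>), so |<v, e_j>|^2 = <v, u_j>^2 / <u_j, u_j>.
Coefficients: <v, e_1> = -4/sqrt(6), <v, e_2> = -10/sqrt(30), <v, e_3> = 30/sqrt(180).
Square and sum: Σ |<v, e_j>|^2 = 11.
Compute ||v||^2 = v·v = 20.
Deficit = 20 − 11 = 9 ≥ 0, confirming Bessel's inequality. (The deficit equals ||v − Σ <v,e_j> e_j||^2, the squared distance from v to span{e_j}.)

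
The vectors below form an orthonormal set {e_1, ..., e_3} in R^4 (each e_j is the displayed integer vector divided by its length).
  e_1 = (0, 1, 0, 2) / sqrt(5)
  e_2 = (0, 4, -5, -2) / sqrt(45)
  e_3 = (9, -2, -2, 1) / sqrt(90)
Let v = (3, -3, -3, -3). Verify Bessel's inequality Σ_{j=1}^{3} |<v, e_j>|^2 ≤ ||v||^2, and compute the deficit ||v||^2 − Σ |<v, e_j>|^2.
Σ |<v, e_j>|^2 = 162/5; ||v||^2 = 36; deficit = 18/5

Write each e_j = u_j / sqrt(<u_j, u_j>) where u_j is the displayed integer vector. Then <v, e_j> = <v, u_j> / sqrt(<u_j, u_j>), so |<v, e_j>|^2 = <v, u_j>^2 / <u_j, u_j>.
Coefficients: <v, e_1> = -9/sqrt(5), <v, e_2> = 9/sqrt(45), <v, e_3> = 36/sqrt(90).
Square and sum: Σ |<v, e_j>|^2 = 162/5.
Compute ||v||^2 = v·v = 36.
Deficit = 36 − 162/5 = 18/5 ≥ 0, confirming Bessel's inequality. (The deficit equals ||v − Σ <v,e_j> e_j||^2, the squared distance from v to span{e_j}.)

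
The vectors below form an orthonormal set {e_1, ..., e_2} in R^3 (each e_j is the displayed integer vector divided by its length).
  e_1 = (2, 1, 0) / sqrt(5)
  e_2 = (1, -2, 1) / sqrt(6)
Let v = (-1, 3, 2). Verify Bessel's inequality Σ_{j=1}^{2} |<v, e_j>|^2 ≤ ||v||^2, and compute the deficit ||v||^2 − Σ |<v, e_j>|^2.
Σ |<v, e_j>|^2 = 131/30; ||v||^2 = 14; deficit = 289/30

Write each e_j = u_j / sqrt(<u_j, u_j>) where u_j is the displayed integer vector. Then <v, e_j> = <v, u_j> / sqrt(<u_j, u_j>), so |<v, e_j>|^2 = <v, u_j>^2 / <u_j, u_j>.
Coefficients: <v, e_1> = 1/sqrt(5), <v, e_2> = -5/sqrt(6).
Square and sum: Σ |<v, e_j>|^2 = 131/30.
Compute ||v||^2 = v·v = 14.
Deficit = 14 − 131/30 = 289/30 ≥ 0, confirming Bessel's inequality. (The deficit equals ||v − Σ <v,e_j> e_j||^2, the squared distance from v to span{e_j}.)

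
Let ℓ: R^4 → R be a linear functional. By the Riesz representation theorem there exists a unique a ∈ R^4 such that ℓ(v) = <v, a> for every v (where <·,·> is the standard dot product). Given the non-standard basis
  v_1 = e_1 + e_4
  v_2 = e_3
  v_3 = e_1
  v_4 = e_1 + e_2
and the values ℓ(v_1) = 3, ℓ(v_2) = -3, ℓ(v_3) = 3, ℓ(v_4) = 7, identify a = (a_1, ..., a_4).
a = (3, 4, -3, 0)

Write a = (a_1, ..., a_4) in the standard basis. For each basis vector v_i, ℓ(v_i) = <v_i, a> is a linear equation in the a_j's. Collect the n equations into a matrix system V a = ℓ, where row i of V is v_i (expressed in the standard basis). Since V is invertible (lower-triangular with 1s on the diagonal, up to permutation), solve by back-substitution:
  V =
[[1, 0, 0, 1],
 [0, 0, 1, 0],
 [1, 0, 0, 0],
 [1, 1, 0, 0]]
  V a = (3, -3, 3, 7)
Solving gives a = (3, 4, -3, 0).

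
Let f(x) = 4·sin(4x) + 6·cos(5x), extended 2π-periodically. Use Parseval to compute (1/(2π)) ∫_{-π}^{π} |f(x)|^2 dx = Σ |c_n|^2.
Σ |c_n|^2 = 26

Expand |f|^2 and use orthogonality of {sin(nx), cos(mx)} on [-π, π]:
  ∫_{-π}^{π} sin(nx)^2 dx = π, ∫ cos(mx)^2 dx = π, and cross terms integrate to 0.
So ∫_{-π}^{π} f(x)^2 dx = 4^2 · π + 6^2 · π = (16 + 36)π.
Divide by 2π: (16 + 36)/2 = 26.
By Parseval, this equals Σ |c_n|^2.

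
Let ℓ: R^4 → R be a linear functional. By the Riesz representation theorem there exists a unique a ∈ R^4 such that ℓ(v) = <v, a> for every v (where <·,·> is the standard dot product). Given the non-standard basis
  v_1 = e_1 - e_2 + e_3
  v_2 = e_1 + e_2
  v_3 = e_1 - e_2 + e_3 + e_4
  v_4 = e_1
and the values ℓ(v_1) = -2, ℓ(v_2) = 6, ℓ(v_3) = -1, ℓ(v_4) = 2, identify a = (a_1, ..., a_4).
a = (2, 4, 0, 1)

Write a = (a_1, ..., a_4) in the standard basis. For each basis vector v_i, ℓ(v_i) = <v_i, a> is a linear equation in the a_j's. Collect the n equations into a matrix system V a = ℓ, where row i of V is v_i (expressed in the standard basis). Since V is invertible (lower-triangular with 1s on the diagonal, up to permutation), solve by back-substitution:
  V =
[[1, -1, 1, 0],
 [1, 1, 0, 0],
 [1, -1, 1, 1],
 [1, 0, 0, 0]]
  V a = (-2, 6, -1, 2)
Solving gives a = (2, 4, 0, 1).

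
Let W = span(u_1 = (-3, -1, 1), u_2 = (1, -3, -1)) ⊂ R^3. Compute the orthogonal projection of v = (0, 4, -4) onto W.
proj_W(v) = (8/5, 16/5, 0)

Set up U = [u_1 | ... | u_2] ∈ R^(3×2). The projector onto W = col(U) is P = U (U^T U)^(-1) U^T.
Compute U^T U =
  [11, -1]
  [-1, 11],
and U^T v = (-8, -8).
Solve U^T U · c = U^T v for the coefficients: c = (-4/5, -4/5). The projection is proj_W(v) = U c.
Check: (v - proj_W(v)) · u_1 = 0  (should be 0).
Check: (v - proj_W(v)) · u_2 = 0  (should be 0).
Result: proj_W(v) = (8/5, 16/5, 0).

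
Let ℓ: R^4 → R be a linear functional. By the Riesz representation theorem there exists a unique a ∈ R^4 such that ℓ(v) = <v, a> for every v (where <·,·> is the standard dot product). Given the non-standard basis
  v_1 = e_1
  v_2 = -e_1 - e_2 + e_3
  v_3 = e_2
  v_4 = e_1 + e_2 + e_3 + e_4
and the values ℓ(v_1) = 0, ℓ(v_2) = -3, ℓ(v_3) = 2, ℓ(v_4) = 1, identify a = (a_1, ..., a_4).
a = (0, 2, -1, 0)

Write a = (a_1, ..., a_4) in the standard basis. For each basis vector v_i, ℓ(v_i) = <v_i, a> is a linear equation in the a_j's. Collect the n equations into a matrix system V a = ℓ, where row i of V is v_i (expressed in the standard basis). Since V is invertible (lower-triangular with 1s on the diagonal, up to permutation), solve by back-substitution:
  V =
[[1, 0, 0, 0],
 [-1, -1, 1, 0],
 [0, 1, 0, 0],
 [1, 1, 1, 1]]
  V a = (0, -3, 2, 1)
Solving gives a = (0, 2, -1, 0).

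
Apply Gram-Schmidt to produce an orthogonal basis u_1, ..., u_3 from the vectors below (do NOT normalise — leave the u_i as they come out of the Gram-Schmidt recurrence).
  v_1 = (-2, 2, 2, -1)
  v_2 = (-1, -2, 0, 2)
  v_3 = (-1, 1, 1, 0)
Orthogonal basis:
  u_1 = (-2, 2, 2, -1)
  u_2 = (-21/13, -18/13, 8/13, 22/13)
  u_3 = (10/101, 23/101, 1/101, 28/101)

Apply the Gram-Schmidt recurrence
  u_1 = v_1
  u_i = v_i − Σ_{j<i} ((v_i · u_j) / (u_j · u_j)) · u_j.

Step by step this gives:
  u_1 = (-2, 2, 2, -1)
  u_2 = (-21/13, -18/13, 8/13, 22/13)
  u_3 = (10/101, 23/101, 1/101, 28/101)

Orthogonality check:
  u_2 · u_1 = 0 (should be 0)
  u_3 · u_1 = 0 (should be 0)
  u_3 · u_2 = 0 (should be 0)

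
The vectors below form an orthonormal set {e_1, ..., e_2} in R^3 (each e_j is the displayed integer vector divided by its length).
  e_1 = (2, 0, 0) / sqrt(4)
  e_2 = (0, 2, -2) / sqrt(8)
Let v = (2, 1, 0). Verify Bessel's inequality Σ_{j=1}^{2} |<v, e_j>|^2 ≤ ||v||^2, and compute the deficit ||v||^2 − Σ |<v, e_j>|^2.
Σ |<v, e_j>|^2 = 9/2; ||v||^2 = 5; deficit = 1/2

Write each e_j = u_j / sqrt(<u_j, u_j>) where u_j is the displayed integer vector. Then <v, e_j> = <v, u_j> / sqrt(<u_j, u_j>), so |<v, e_j>|^2 = <v, u_j>^2 / <u_j, u_j>.
Coefficients: <v, e_1> = 4/sqrt(4), <v, e_2> = 2/sqrt(8).
Square and sum: Σ |<v, e_j>|^2 = 9/2.
Compute ||v||^2 = v·v = 5.
Deficit = 5 − 9/2 = 1/2 ≥ 0, confirming Bessel's inequality. (The deficit equals ||v − Σ <v,e_j> e_j||^2, the squared distance from v to span{e_j}.)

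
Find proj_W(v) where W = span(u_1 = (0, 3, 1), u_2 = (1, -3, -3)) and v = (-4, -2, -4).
proj_W(v) = (10/23, -63/23, -41/23)

Set up U = [u_1 | ... | u_2] ∈ R^(3×2). The projector onto W = col(U) is P = U (U^T U)^(-1) U^T.
Compute U^T U =
  [10, -12]
  [-12, 19],
and U^T v = (-10, 14).
Solve U^T U · c = U^T v for the coefficients: c = (-11/23, 10/23). The projection is proj_W(v) = U c.
Check: (v - proj_W(v)) · u_1 = 0  (should be 0).
Check: (v - proj_W(v)) · u_2 = 0  (should be 0).
Result: proj_W(v) = (10/23, -63/23, -41/23).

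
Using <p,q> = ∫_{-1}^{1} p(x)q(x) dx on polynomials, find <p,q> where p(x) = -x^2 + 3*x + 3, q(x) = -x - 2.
<p,q> = -38/3

Expand the product: p(x)·q(x) = x^3 - x^2 - 9*x - 6.
∫_{-1}^{1} of each monomial x^k gives [2/(k+1) if k even, 0 if k odd]. Integrating term-by-term (or equivalently evaluating the antiderivative F(x) = x^4/4 - x^3/3 - 9*x^2/2 - 6*x at the endpoints):
  F(1) − F(−1) = -127/12 − (25/12) = -38/3.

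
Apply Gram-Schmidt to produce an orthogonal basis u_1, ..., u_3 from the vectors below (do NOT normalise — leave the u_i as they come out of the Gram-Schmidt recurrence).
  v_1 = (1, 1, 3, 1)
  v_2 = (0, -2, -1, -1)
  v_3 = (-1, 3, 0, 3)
Orthogonal basis:
  u_1 = (1, 1, 3, 1)
  u_2 = (1/2, -3/2, 1/2, -1/2)
  u_3 = (-1/3, -2/3, -1/6, 3/2)

Apply the Gram-Schmidt recurrence
  u_1 = v_1
  u_i = v_i − Σ_{j<i} ((v_i · u_j) / (u_j · u_j)) · u_j.

Step by step this gives:
  u_1 = (1, 1, 3, 1)
  u_2 = (1/2, -3/2, 1/2, -1/2)
  u_3 = (-1/3, -2/3, -1/6, 3/2)

Orthogonality check:
  u_2 · u_1 = 0 (should be 0)
  u_3 · u_1 = 0 (should be 0)
  u_3 · u_2 = 0 (should be 0)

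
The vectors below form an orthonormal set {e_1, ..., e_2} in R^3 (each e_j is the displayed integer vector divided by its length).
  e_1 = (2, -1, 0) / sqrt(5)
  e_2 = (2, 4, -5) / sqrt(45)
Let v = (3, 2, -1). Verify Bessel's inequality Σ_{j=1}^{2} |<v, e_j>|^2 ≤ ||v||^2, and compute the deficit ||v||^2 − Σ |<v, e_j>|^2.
Σ |<v, e_j>|^2 = 101/9; ||v||^2 = 14; deficit = 25/9

Write each e_j = u_j / sqrt(<u_j, u_j>) where u_j is the displayed integer vector. Then <v, e_j> = <v, u_j> / sqrt(<u_j, u_j>), so |<v, e_j>|^2 = <v, u_j>^2 / <u_j, u_j>.
Coefficients: <v, e_1> = 4/sqrt(5), <v, e_2> = 19/sqrt(45).
Square and sum: Σ |<v, e_j>|^2 = 101/9.
Compute ||v||^2 = v·v = 14.
Deficit = 14 − 101/9 = 25/9 ≥ 0, confirming Bessel's inequality. (The deficit equals ||v − Σ <v,e_j> e_j||^2, the squared distance from v to span{e_j}.)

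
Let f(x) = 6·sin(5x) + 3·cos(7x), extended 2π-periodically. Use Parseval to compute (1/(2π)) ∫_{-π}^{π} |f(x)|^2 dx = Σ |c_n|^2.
Σ |c_n|^2 = 45/2

Expand |f|^2 and use orthogonality of {sin(nx), cos(mx)} on [-π, π]:
  ∫_{-π}^{π} sin(nx)^2 dx = π, ∫ cos(mx)^2 dx = π, and cross terms integrate to 0.
So ∫_{-π}^{π} f(x)^2 dx = 6^2 · π + 3^2 · π = (36 + 9)π.
Divide by 2π: (36 + 9)/2 = 45/2.
By Parseval, this equals Σ |c_n|^2.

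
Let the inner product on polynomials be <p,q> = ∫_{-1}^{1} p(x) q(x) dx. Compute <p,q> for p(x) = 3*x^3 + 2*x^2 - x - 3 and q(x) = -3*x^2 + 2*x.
<p,q> = 14/3

Expand the product: p(x)·q(x) = -9*x^5 + 7*x^3 + 7*x^2 - 6*x.
∫_{-1}^{1} of each monomial x^k gives [2/(k+1) if k even, 0 if k odd]. Integrating term-by-term (or equivalently evaluating the antiderivative F(x) = -3*x^6/2 + 7*x^4/4 + 7*x^3/3 - 3*x^2 at the endpoints):
  F(1) − F(−1) = -5/12 − (-61/12) = 14/3.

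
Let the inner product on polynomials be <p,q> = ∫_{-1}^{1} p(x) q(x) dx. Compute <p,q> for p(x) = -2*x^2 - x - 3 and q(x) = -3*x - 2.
<p,q> = 50/3

Expand the product: p(x)·q(x) = 6*x^3 + 7*x^2 + 11*x + 6.
∫_{-1}^{1} of each monomial x^k gives [2/(k+1) if k even, 0 if k odd]. Integrating term-by-term (or equivalently evaluating the antiderivative F(x) = 3*x^4/2 + 7*x^3/3 + 11*x^2/2 + 6*x at the endpoints):
  F(1) − F(−1) = 46/3 − (-4/3) = 50/3.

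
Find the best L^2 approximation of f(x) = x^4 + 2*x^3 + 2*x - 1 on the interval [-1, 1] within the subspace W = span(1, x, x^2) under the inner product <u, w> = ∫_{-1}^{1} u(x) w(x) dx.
g(x) = 6*x^2/7 + 16*x/5 - 38/35

The best approximation g ∈ W is the orthogonal projection of f onto W. Writing g = a_0 + a_1 x + a_2 x^2, the coefficients solve the normal equations G · a = b where
  G_{ij} = <φ_i, φ_j> and b_i = <f, φ_i>, with φ_0 = 1, φ_1 = x, φ_2 = x^2.
G =
  [2, 0, 2/3]
  [0, 2/3, 0]
  [2/3, 0, 2/5],
b = (-8/5, 32/15, -8/21).
Solving gives a_0 = -38/35, a_1 = 16/5, a_2 = 6/7, so
  g(x) = 6*x^2/7 + 16*x/5 - 38/35.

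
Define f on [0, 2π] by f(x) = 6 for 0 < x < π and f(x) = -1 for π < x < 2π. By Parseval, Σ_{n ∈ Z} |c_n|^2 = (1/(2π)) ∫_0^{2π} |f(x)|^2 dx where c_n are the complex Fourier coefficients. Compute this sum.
Σ |c_n|^2 = 37/2

Parseval equates the L^2 energy of f (normalised by 1/(2π)) with the ℓ^2 sum of its Fourier coefficients: (1/(2π)) ∫_0^{2π} |f|^2 = Σ |c_n|^2.
Compute the left side: (1/(2π)) [∫_0^π 6^2 dx + ∫_π^{2π} (-1)^2 dx] = (1/(2π)) · (36π + 1π) = (36 + 1)/2 = 37/2.
So Σ_{n ∈ Z} |c_n|^2 = 37/2.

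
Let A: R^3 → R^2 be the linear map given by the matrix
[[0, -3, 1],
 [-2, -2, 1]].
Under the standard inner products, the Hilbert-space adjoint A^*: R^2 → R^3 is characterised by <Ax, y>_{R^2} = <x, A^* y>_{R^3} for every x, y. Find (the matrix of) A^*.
A^* = A^T =
[[0, -2],
 [-3, -2],
 [1, 1]]

For real matrices with standard dot products, the defining identity <Ax, y> = <x, A^* y> gives (Ax)^T y = x^T (A^*) y, i.e. x^T A^T y = x^T (A^*) y. Since this holds for all x, y, we must have A^* = A^T. Therefore
A^* =
[[0, -2],
 [-3, -2],
 [1, 1]].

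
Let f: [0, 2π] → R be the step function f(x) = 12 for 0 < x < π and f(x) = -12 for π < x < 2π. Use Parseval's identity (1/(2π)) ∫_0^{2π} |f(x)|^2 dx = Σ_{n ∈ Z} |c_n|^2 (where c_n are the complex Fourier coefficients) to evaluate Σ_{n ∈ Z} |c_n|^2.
Σ |c_n|^2 = 144

Parseval equates the L^2 energy of f (normalised by 1/(2π)) with the ℓ^2 sum of its Fourier coefficients: (1/(2π)) ∫_0^{2π} |f|^2 = Σ |c_n|^2.
Compute the left side: (1/(2π)) [∫_0^π 12^2 dx + ∫_π^{2π} (-12)^2 dx] = (1/(2π)) · (144π + 144π) = (144 + 144)/2 = 144.
So Σ_{n ∈ Z} |c_n|^2 = 144.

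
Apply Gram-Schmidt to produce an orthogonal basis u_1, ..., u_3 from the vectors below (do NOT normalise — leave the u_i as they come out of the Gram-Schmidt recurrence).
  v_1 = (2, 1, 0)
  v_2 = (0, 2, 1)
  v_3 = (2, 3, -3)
Orthogonal basis:
  u_1 = (2, 1, 0)
  u_2 = (-4/5, 8/5, 1)
  u_3 = (-16/21, 32/21, -64/21)

Apply the Gram-Schmidt recurrence
  u_1 = v_1
  u_i = v_i − Σ_{j<i} ((v_i · u_j) / (u_j · u_j)) · u_j.

Step by step this gives:
  u_1 = (2, 1, 0)
  u_2 = (-4/5, 8/5, 1)
  u_3 = (-16/21, 32/21, -64/21)

Orthogonality check:
  u_2 · u_1 = 0 (should be 0)
  u_3 · u_1 = 0 (should be 0)
  u_3 · u_2 = 0 (should be 0)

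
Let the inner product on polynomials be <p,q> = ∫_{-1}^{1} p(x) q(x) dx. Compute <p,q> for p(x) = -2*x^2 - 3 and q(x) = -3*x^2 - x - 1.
<p,q> = 236/15

Expand the product: p(x)·q(x) = 6*x^4 + 2*x^3 + 11*x^2 + 3*x + 3.
∫_{-1}^{1} of each monomial x^k gives [2/(k+1) if k even, 0 if k odd]. Integrating term-by-term (or equivalently evaluating the antiderivative F(x) = 6*x^5/5 + x^4/2 + 11*x^3/3 + 3*x^2/2 + 3*x at the endpoints):
  F(1) − F(−1) = 148/15 − (-88/15) = 236/15.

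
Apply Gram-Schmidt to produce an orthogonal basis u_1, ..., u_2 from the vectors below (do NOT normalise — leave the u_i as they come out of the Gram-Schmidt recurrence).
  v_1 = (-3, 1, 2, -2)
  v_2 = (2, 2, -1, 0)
Orthogonal basis:
  u_1 = (-3, 1, 2, -2)
  u_2 = (1, 7/3, -1/3, -2/3)

Apply the Gram-Schmidt recurrence
  u_1 = v_1
  u_i = v_i − Σ_{j<i} ((v_i · u_j) / (u_j · u_j)) · u_j.

Step by step this gives:
  u_1 = (-3, 1, 2, -2)
  u_2 = (1, 7/3, -1/3, -2/3)

Orthogonality check:
  u_2 · u_1 = 0 (should be 0)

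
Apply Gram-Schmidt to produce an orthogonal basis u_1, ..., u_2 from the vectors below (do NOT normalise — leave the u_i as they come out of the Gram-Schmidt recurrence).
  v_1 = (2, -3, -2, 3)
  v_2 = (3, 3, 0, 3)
Orthogonal basis:
  u_1 = (2, -3, -2, 3)
  u_2 = (33/13, 48/13, 6/13, 30/13)

Apply the Gram-Schmidt recurrence
  u_1 = v_1
  u_i = v_i − Σ_{j<i} ((v_i · u_j) / (u_j · u_j)) · u_j.

Step by step this gives:
  u_1 = (2, -3, -2, 3)
  u_2 = (33/13, 48/13, 6/13, 30/13)

Orthogonality check:
  u_2 · u_1 = 0 (should be 0)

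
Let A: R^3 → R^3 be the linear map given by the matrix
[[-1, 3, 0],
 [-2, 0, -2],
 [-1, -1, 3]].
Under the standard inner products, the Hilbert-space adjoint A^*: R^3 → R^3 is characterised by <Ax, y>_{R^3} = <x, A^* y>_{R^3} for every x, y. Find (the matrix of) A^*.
A^* = A^T =
[[-1, -2, -1],
 [3, 0, -1],
 [0, -2, 3]]

For real matrices with standard dot products, the defining identity <Ax, y> = <x, A^* y> gives (Ax)^T y = x^T (A^*) y, i.e. x^T A^T y = x^T (A^*) y. Since this holds for all x, y, we must have A^* = A^T. Therefore
A^* =
[[-1, -2, -1],
 [3, 0, -1],
 [0, -2, 3]].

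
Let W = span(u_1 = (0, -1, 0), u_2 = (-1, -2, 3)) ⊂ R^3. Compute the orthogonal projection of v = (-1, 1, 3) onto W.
proj_W(v) = (-1, 1, 3)

Set up U = [u_1 | ... | u_2] ∈ R^(3×2). The projector onto W = col(U) is P = U (U^T U)^(-1) U^T.
Compute U^T U =
  [1, 2]
  [2, 14],
and U^T v = (-1, 8).
Solve U^T U · c = U^T v for the coefficients: c = (-3, 1). The projection is proj_W(v) = U c.
Check: (v - proj_W(v)) · u_1 = 0  (should be 0).
Check: (v - proj_W(v)) · u_2 = 0  (should be 0).
Result: proj_W(v) = (-1, 1, 3).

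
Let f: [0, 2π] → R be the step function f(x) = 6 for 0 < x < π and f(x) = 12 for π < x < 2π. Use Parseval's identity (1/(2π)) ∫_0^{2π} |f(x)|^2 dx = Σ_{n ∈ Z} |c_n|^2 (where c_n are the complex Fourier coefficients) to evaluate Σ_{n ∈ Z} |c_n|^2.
Σ |c_n|^2 = 90

Parseval equates the L^2 energy of f (normalised by 1/(2π)) with the ℓ^2 sum of its Fourier coefficients: (1/(2π)) ∫_0^{2π} |f|^2 = Σ |c_n|^2.
Compute the left side: (1/(2π)) [∫_0^π 6^2 dx + ∫_π^{2π} 12^2 dx] = (1/(2π)) · (36π + 144π) = (36 + 144)/2 = 90.
So Σ_{n ∈ Z} |c_n|^2 = 90.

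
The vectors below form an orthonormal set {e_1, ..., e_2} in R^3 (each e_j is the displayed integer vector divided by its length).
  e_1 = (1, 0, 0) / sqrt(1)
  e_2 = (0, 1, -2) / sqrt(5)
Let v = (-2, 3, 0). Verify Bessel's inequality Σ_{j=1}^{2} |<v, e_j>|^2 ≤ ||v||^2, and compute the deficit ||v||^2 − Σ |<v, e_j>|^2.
Σ |<v, e_j>|^2 = 29/5; ||v||^2 = 13; deficit = 36/5

Write each e_j = u_j / sqrt(<u_j, u_j>) where u_j is the displayed integer vector. Then <v, e_j> = <v, u_j> / sqrt(<u_j, u_j>), so |<v, e_j>|^2 = <v, u_j>^2 / <u_j, u_j>.
Coefficients: <v, e_1> = -2/sqrt(1), <v, e_2> = 3/sqrt(5).
Square and sum: Σ |<v, e_j>|^2 = 29/5.
Compute ||v||^2 = v·v = 13.
Deficit = 13 − 29/5 = 36/5 ≥ 0, confirming Bessel's inequality. (The deficit equals ||v − Σ <v,e_j> e_j||^2, the squared distance from v to span{e_j}.)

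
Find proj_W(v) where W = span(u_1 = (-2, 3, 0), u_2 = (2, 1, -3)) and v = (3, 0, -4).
proj_W(v) = (588/181, 30/181, -684/181)

Set up U = [u_1 | ... | u_2] ∈ R^(3×2). The projector onto W = col(U) is P = U (U^T U)^(-1) U^T.
Compute U^T U =
  [13, -1]
  [-1, 14],
and U^T v = (-6, 18).
Solve U^T U · c = U^T v for the coefficients: c = (-66/181, 228/181). The projection is proj_W(v) = U c.
Check: (v - proj_W(v)) · u_1 = 0  (should be 0).
Check: (v - proj_W(v)) · u_2 = 0  (should be 0).
Result: proj_W(v) = (588/181, 30/181, -684/181).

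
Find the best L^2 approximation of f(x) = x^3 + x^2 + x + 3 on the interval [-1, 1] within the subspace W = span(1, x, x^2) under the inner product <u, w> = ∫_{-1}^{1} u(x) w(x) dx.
g(x) = x^2 + 8*x/5 + 3

The best approximation g ∈ W is the orthogonal projection of f onto W. Writing g = a_0 + a_1 x + a_2 x^2, the coefficients solve the normal equations G · a = b where
  G_{ij} = <φ_i, φ_j> and b_i = <f, φ_i>, with φ_0 = 1, φ_1 = x, φ_2 = x^2.
G =
  [2, 0, 2/3]
  [0, 2/3, 0]
  [2/3, 0, 2/5],
b = (20/3, 16/15, 12/5).
Solving gives a_0 = 3, a_1 = 8/5, a_2 = 1, so
  g(x) = x^2 + 8*x/5 + 3.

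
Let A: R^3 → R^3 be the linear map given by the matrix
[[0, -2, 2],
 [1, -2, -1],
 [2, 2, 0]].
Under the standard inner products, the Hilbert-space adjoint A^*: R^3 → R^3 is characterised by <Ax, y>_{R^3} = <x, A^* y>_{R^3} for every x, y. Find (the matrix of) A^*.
A^* = A^T =
[[0, 1, 2],
 [-2, -2, 2],
 [2, -1, 0]]

For real matrices with standard dot products, the defining identity <Ax, y> = <x, A^* y> gives (Ax)^T y = x^T (A^*) y, i.e. x^T A^T y = x^T (A^*) y. Since this holds for all x, y, we must have A^* = A^T. Therefore
A^* =
[[0, 1, 2],
 [-2, -2, 2],
 [2, -1, 0]].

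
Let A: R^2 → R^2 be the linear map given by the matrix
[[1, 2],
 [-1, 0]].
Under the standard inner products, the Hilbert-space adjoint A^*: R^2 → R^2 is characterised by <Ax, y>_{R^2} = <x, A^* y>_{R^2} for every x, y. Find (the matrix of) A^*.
A^* = A^T =
[[1, -1],
 [2, 0]]

For real matrices with standard dot products, the defining identity <Ax, y> = <x, A^* y> gives (Ax)^T y = x^T (A^*) y, i.e. x^T A^T y = x^T (A^*) y. Since this holds for all x, y, we must have A^* = A^T. Therefore
A^* =
[[1, -1],
 [2, 0]].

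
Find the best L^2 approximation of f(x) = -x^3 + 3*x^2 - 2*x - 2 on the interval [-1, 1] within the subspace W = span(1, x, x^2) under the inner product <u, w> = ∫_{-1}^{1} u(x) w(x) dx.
g(x) = 3*x^2 - 13*x/5 - 2

The best approximation g ∈ W is the orthogonal projection of f onto W. Writing g = a_0 + a_1 x + a_2 x^2, the coefficients solve the normal equations G · a = b where
  G_{ij} = <φ_i, φ_j> and b_i = <f, φ_i>, with φ_0 = 1, φ_1 = x, φ_2 = x^2.
G =
  [2, 0, 2/3]
  [0, 2/3, 0]
  [2/3, 0, 2/5],
b = (-2, -26/15, -2/15).
Solving gives a_0 = -2, a_1 = -13/5, a_2 = 3, so
  g(x) = 3*x^2 - 13*x/5 - 2.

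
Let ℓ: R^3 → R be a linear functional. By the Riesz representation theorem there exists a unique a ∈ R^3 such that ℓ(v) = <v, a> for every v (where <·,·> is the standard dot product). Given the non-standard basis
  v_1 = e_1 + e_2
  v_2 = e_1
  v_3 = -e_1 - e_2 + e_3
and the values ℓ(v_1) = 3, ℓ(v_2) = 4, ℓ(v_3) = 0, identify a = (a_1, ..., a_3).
a = (4, -1, 3)

Write a = (a_1, ..., a_3) in the standard basis. For each basis vector v_i, ℓ(v_i) = <v_i, a> is a linear equation in the a_j's. Collect the n equations into a matrix system V a = ℓ, where row i of V is v_i (expressed in the standard basis). Since V is invertible (lower-triangular with 1s on the diagonal, up to permutation), solve by back-substitution:
  V =
[[1, 1, 0],
 [1, 0, 0],
 [-1, -1, 1]]
  V a = (3, 4, 0)
Solving gives a = (4, -1, 3).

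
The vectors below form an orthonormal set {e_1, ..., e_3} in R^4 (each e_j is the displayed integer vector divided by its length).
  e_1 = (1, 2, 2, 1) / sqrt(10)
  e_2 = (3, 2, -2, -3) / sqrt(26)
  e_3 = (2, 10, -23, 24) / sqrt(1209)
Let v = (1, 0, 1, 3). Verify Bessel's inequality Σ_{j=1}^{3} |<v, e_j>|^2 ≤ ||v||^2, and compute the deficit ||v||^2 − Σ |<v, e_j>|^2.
Σ |<v, e_j>|^2 = 1273/155; ||v||^2 = 11; deficit = 432/155

Write each e_j = u_j / sqrt(<u_j, u_j>) where u_j is the displayed integer vector. Then <v, e_j> = <v, u_j> / sqrt(<u_j, u_j>), so |<v, e_j>|^2 = <v, u_j>^2 / <u_j, u_j>.
Coefficients: <v, e_1> = 6/sqrt(10), <v, e_2> = -8/sqrt(26), <v, e_3> = 51/sqrt(1209).
Square and sum: Σ |<v, e_j>|^2 = 1273/155.
Compute ||v||^2 = v·v = 11.
Deficit = 11 − 1273/155 = 432/155 ≥ 0, confirming Bessel's inequality. (The deficit equals ||v − Σ <v,e_j> e_j||^2, the squared distance from v to span{e_j}.)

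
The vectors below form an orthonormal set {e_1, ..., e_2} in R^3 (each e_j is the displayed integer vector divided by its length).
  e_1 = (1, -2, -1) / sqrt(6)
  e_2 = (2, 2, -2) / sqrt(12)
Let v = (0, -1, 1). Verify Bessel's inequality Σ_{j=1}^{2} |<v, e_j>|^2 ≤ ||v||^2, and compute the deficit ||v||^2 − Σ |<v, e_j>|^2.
Σ |<v, e_j>|^2 = 3/2; ||v||^2 = 2; deficit = 1/2

Write each e_j = u_j / sqrt(<u_j, u_j>) where u_j is the displayed integer vector. Then <v, e_j> = <v, u_j> / sqrt(<u_j, u_j>), so |<v, e_j>|^2 = <v, u_j>^2 / <u_j, u_j>.
Coefficients: <v, e_1> = 1/sqrt(6), <v, e_2> = -4/sqrt(12).
Square and sum: Σ |<v, e_j>|^2 = 3/2.
Compute ||v||^2 = v·v = 2.
Deficit = 2 − 3/2 = 1/2 ≥ 0, confirming Bessel's inequality. (The deficit equals ||v − Σ <v,e_j> e_j||^2, the squared distance from v to span{e_j}.)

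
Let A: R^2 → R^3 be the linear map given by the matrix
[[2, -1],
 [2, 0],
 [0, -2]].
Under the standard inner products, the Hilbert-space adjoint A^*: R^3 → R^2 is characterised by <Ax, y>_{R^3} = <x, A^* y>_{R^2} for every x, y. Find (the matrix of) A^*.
A^* = A^T =
[[2, 2, 0],
 [-1, 0, -2]]

For real matrices with standard dot products, the defining identity <Ax, y> = <x, A^* y> gives (Ax)^T y = x^T (A^*) y, i.e. x^T A^T y = x^T (A^*) y. Since this holds for all x, y, we must have A^* = A^T. Therefore
A^* =
[[2, 2, 0],
 [-1, 0, -2]].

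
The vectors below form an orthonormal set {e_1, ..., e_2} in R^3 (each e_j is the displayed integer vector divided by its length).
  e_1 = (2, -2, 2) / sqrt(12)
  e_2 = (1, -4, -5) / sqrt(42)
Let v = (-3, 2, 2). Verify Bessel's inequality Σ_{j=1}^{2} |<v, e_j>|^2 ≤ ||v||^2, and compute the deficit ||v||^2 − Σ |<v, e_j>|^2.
Σ |<v, e_j>|^2 = 27/2; ||v||^2 = 17; deficit = 7/2

Write each e_j = u_j / sqrt(<u_j, u_j>) where u_j is the displayed integer vector. Then <v, e_j> = <v, u_j> / sqrt(<u_j, u_j>), so |<v, e_j>|^2 = <v, u_j>^2 / <u_j, u_j>.
Coefficients: <v, e_1> = -6/sqrt(12), <v, e_2> = -21/sqrt(42).
Square and sum: Σ |<v, e_j>|^2 = 27/2.
Compute ||v||^2 = v·v = 17.
Deficit = 17 − 27/2 = 7/2 ≥ 0, confirming Bessel's inequality. (The deficit equals ||v − Σ <v,e_j> e_j||^2, the squared distance from v to span{e_j}.)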